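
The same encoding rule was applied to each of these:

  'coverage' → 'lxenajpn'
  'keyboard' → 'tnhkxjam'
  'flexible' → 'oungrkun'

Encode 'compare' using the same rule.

Compare letters: c→l is +9, o→x is +9, v→e is +9 — a constant shift. It's a constant shift of +9 (ROT9).
On compare: c+9=l, o+9=x, m+9=v, p+9=y, a+9=j, r+9=a, e+9=n.

lxvyjan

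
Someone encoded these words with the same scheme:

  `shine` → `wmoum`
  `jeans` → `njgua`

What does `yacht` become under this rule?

In shine: s→w is +4, h→m is +5, i→o is +6, n→u is +7 — the shift increases by 1 each position. Each letter shifts forward by (position + 4), i.e. 4, 5, 6, … — the shift grows by one for each successive letter.
For yacht: y+4=c, a+5=f, c+6=i, h+7=o, t+8=b.

cfiob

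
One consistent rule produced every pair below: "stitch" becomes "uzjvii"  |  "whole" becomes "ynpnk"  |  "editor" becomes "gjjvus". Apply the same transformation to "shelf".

unfnl

Shifts by position in stitch: pos 0: s→u (+2), pos 1: t→z (+6), pos 2: i→j (+1), pos 3: t→v (+2), pos 4: c→i (+6), pos 5: h→i (+1) — repeating every 3. It's a Vigenère-style cipher with numeric key [2,6,1]: position i shifts by key[i mod 3].
For shelf: s+2=u, h+6=n, e+1=f, l+2=n, f+6=l.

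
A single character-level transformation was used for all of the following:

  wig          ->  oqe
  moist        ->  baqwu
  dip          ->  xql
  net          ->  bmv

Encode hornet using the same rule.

bmvzwp

The word is reversed, then every letter is shifted forward by 8.
Applying it to hornet: reverse → tenroh; then shift: t+8=b, e+8=m, n+8=v, r+8=z, o+8=w, h+8=p.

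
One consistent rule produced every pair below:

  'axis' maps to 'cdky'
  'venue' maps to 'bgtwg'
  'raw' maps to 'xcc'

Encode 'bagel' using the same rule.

The shift depends on letter class: consonant x→d is +6, but vowel a→c is +2. The rule splits by letter class: vowels +2, consonants +6.
For bagel: b(cons)+6=h, a(vowel)+2=c, g(cons)+6=m, e(vowel)+2=g, l(cons)+6=r.

hcmgr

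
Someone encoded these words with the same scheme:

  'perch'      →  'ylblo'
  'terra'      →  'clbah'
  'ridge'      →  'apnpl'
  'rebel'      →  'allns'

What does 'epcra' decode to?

visit

Shifts by position in perch: pos 0: p→y (+9), pos 1: e→l (+7), pos 2: r→b (+10), pos 3: c→l (+9), pos 4: h→o (+7) — repeating every 3. It's a Vigenère-style cipher with numeric key [9,7,10]: position i shifts by key[i mod 3].
Reversing it on epcra: e−9=v, p−7=i, c−10=s, r−9=i, a−7=t.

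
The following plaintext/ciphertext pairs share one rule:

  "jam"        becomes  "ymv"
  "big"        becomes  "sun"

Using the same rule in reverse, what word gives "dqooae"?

soccer

The output letters match the input read backwards, each shifted +12: jam reversed is maj. Read the word backwards and shift each letter +12.
Undoing it on dqooae: shift back: d−12=r, q−12=e, o−12=c, o−12=c, a−12=o, e−12=s → reccos; then reverse → soccer.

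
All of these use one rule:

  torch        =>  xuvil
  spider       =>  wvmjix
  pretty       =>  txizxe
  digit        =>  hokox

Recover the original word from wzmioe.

sticky

The shifts repeat in a cycle of length 2: positions 0,1,… shift by +4, +6, then the pattern repeats.
Undoing it on wzmioe: w−4=s, z−6=t, m−4=i, i−6=c, o−4=k, e−6=y.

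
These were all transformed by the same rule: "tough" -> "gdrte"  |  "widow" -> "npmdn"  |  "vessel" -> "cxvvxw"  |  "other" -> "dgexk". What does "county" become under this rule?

t(19)→g(6) and o(14)→d(3) fit y≡11x+5 (mod 26); the inverse of 11 mod 26 is 19. This is an affine cipher: with a=0,…,z=25, each position x becomes (11x+5) mod 26.
Applying it to county: c(2)→11·2+5≡1=b; o(14)→11·14+5≡3=d; u(20)→11·20+5≡17=r; n(13)→11·13+5≡18=s; t(19)→11·19+5≡6=g; y(24)→11·24+5≡9=j (all mod 26).

bdrsgj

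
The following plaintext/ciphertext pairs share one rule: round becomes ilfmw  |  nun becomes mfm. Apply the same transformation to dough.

Each pair mirrors across the alphabet (r↔i, o↔l, u↔f): positions sum to 25. Each letter is replaced by its mirror in the alphabet: a↔z, b↔y, c↔x, and so on (the Atbash cipher).
Applying it to dough: d↔w, o↔l, u↔f, g↔t, h↔s.

wlfts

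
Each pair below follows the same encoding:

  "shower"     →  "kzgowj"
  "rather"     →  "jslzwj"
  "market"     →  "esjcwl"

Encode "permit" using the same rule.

hwjeal

Every letter moves 18 places later in the alphabet, wrapping around z→a.
On permit: p+18=h, e+18=w, r+18=j, m+18=e, i+18=a, t+18=l.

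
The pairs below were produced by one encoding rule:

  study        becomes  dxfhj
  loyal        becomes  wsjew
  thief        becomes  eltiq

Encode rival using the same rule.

Shifts by position in study: pos 0: s→d (+11), pos 1: t→x (+4), pos 2: u→f (+11), pos 3: d→h (+4) — repeating every 2. The shifts repeat in a cycle of length 2: positions 0,1,… shift by +11, +4, then the pattern repeats.
For rival: r+11=c, i+4=m, v+11=g, a+4=e, l+11=w.

cmgew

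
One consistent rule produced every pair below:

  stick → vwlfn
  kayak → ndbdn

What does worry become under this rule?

zruub

Compare letters: s→v is +3, t→w is +3, i→l is +3 — a constant shift. This is a Caesar cipher with shift 3.
Applying it to worry: w+3=z, o+3=r, r+3=u, r+3=u, y+3=b.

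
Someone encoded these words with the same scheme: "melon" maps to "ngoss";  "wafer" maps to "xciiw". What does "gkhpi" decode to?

Letter i (0-indexed) is shifted by i+1, so successive shifts are 1, 2, 3, ….
Decoding gkhpi: g−1=f, k−2=i, h−3=e, p−4=l, i−5=d.

field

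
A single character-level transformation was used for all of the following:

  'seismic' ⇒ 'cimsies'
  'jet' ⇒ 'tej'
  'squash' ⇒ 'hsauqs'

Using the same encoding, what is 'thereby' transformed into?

ybereht

The output letters match the input read backwards: seismic reversed is cimsies. It's just the letters in reverse order.
Applying it to thereby: reverse → ybereht.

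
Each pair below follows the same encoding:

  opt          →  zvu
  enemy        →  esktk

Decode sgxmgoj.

The word is reversed, then every letter is shifted forward by 6.
Reversing it on sgxmgoj: shift back: s−6=m, g−6=a, x−6=r, m−6=g, g−6=a, o−6=i, j−6=d → margaid; then reverse → diagram.

diagram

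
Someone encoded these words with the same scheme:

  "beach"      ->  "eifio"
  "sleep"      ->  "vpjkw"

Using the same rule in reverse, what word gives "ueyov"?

In beach: b→e is +3, e→i is +4, a→f is +5, c→i is +6 — the shift increases by 1 each position. Letter i (0-indexed) is shifted by i+3, so successive shifts are 3, 4, 5, ….
Decoding ueyov: u−3=r, e−4=a, y−5=t, o−6=i, v−7=o.

ratio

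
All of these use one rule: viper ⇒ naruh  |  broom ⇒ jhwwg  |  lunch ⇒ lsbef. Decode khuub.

green

v(21)→n(13) and i(8)→a(0) fit y≡21x+14 (mod 26); the inverse of 21 mod 26 is 5. Treating letters as 0–25, the rule is x ↦ 21x + 14 (mod 26).
Decoding khuub: k(10)→5·(10−14)≡6=g; h(7)→5·(7−14)≡17=r; u(20)→5·(20−14)≡4=e; u(20)→5·(20−14)≡4=e; b(1)→5·(1−14)≡13=n (all mod 26).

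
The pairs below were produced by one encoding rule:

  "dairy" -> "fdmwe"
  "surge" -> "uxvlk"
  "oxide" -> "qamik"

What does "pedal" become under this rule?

rhhfr

Letter i (0-indexed) is shifted by i+2, so successive shifts are 2, 3, 4, ….
Applying it to pedal: p+2=r, e+3=h, d+4=h, a+5=f, l+6=r.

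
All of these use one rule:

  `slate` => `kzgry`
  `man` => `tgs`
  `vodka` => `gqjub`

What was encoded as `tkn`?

The output letters match the input read backwards, each shifted +6: slate reversed is etals. Read the word backwards and shift each letter +6.
Reversing it on tkn: shift back: t−6=n, k−6=e, n−6=h → neh; then reverse → hen.

hen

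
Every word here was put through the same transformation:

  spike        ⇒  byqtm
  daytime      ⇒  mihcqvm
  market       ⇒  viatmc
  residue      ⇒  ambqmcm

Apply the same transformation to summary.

The rule splits by letter class: vowels +8, consonants +9.
For summary: s(cons)+9=b, u(vowel)+8=c, m(cons)+9=v, m(cons)+9=v, a(vowel)+8=i, r(cons)+9=a, y(cons)+9=h.

bcvviah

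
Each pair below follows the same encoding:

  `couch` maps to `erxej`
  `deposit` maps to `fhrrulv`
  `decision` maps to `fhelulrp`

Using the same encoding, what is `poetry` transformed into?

rrhvta

Two shifts are in play — +3 for a/e/i/o/u, +2 for every other letter.
Applying it to poetry: p(cons)+2=r, o(vowel)+3=r, e(vowel)+3=h, t(cons)+2=v, r(cons)+2=t, y(cons)+2=a.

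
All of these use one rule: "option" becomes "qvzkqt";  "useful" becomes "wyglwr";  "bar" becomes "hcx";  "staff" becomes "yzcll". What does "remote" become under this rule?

xgsqzg

The shift depends on letter class: consonant p→v is +6, but vowel o→q is +2. Two shifts are in play — +2 for a/e/i/o/u, +6 for every other letter.
On remote: r(cons)+6=x, e(vowel)+2=g, m(cons)+6=s, o(vowel)+2=q, t(cons)+6=z, e(vowel)+2=g.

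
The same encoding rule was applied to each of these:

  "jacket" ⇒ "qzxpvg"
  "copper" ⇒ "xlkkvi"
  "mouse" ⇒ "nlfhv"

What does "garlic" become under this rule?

Each pair mirrors across the alphabet (j↔q, a↔z, c↔x): positions sum to 25. Letters are reflected about the middle of the alphabet (position → 25−position): Atbash.
For garlic: g↔t, a↔z, r↔i, l↔o, i↔r, c↔x.

tziorx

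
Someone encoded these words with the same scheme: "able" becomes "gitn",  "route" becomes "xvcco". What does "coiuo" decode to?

In able: a→g is +6, b→i is +7, l→t is +8, e→n is +9 — the shift increases by 1 each position. The shift increases by 1 at each position, starting from +6: 6, 7, 8, ….
Reversing it on coiuo: c−6=w, o−7=h, i−8=a, u−9=l, o−10=e.

whale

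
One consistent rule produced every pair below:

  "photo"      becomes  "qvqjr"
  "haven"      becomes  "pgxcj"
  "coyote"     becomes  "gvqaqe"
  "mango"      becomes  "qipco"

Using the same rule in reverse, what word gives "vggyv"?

Two steps: reverse the string, then apply a Caesar shift of +2.
Decoding vggyv: shift back: v−2=t, g−2=e, g−2=e, y−2=w, v−2=t → teewt; then reverse → tweet.

tweet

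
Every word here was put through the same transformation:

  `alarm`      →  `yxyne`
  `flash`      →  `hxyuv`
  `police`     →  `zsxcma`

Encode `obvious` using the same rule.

sfpcsiu

Each letter's alphabet position (a=0..z=25) is mapped through 7·x+24 mod 26 — an affine cipher.
Applying it to obvious: o(14)→7·14+24≡18=s; b(1)→7·1+24≡5=f; v(21)→7·21+24≡15=p; i(8)→7·8+24≡2=c; o(14)→7·14+24≡18=s; u(20)→7·20+24≡8=i; s(18)→7·18+24≡20=u (all mod 26).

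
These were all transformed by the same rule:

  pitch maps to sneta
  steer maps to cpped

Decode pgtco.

Read the word backwards and shift each letter +11.
Reversing it on pgtco: shift back: p−11=e, g−11=v, t−11=i, c−11=r, o−11=d → evird; then reverse → drive.

drive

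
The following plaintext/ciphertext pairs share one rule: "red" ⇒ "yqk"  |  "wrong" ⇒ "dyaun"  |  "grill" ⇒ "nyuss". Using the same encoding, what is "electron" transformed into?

The shift depends on letter class: consonant r→y is +7, but vowel e→q is +12. Vowels shift forward by 12 and consonants shift forward by 7.
On electron: e(vowel)+12=q, l(cons)+7=s, e(vowel)+12=q, c(cons)+7=j, t(cons)+7=a, r(cons)+7=y, o(vowel)+12=a, n(cons)+7=u.

qsqjayau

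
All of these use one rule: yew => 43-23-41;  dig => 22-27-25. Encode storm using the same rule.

37-38-33-36-31

y is letter #25 and maps to 43: an offset of 18. Letters become their 1-based position plus 18 (so a→19, b→20, …).
On storm: s=19→37, t=20→38, o=15→33, r=18→36, m=13→31.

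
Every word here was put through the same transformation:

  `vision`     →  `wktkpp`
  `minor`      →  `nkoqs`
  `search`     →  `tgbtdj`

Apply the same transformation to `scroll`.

tesqmn

A repeating key of period 2 is used — shifts +1, +2 over and over.
On scroll: s+1=t, c+2=e, r+1=s, o+2=q, l+1=m, l+2=n.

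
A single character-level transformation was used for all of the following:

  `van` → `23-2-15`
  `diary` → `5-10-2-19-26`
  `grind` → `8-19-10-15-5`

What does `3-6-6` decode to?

bee

Letters become their 1-based position plus 1 (so a→2, b→3, …).
Undoing it on 3-6-6: 3→(3−1)÷1=2=b, 6→(6−1)÷1=5=e, 6→(6−1)÷1=5=e.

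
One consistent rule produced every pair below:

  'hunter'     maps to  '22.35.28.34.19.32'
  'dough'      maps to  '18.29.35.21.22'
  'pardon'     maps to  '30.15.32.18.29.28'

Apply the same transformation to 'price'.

30.32.23.17.19

Letters become their 1-based position plus 14 (so a→15, b→16, …).
Applying it to price: p=16→30, r=18→32, i=9→23, c=3→17, e=5→19.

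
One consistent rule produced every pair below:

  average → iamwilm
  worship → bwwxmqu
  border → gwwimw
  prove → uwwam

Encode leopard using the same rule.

qmwuiwi

The shift depends on letter class: consonant v→a is +5, but vowel a→i is +8. Vowels shift forward by 8 and consonants shift forward by 5.
Applying it to leopard: l(cons)+5=q, e(vowel)+8=m, o(vowel)+8=w, p(cons)+5=u, a(vowel)+8=i, r(cons)+5=w, d(cons)+5=i.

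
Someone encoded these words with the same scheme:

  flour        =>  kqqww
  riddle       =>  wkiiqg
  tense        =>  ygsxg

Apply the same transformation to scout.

xhqwy

The shift depends on letter class: consonant f→k is +5, but vowel o→q is +2. The rule splits by letter class: vowels +2, consonants +5.
Applying it to scout: s(cons)+5=x, c(cons)+5=h, o(vowel)+2=q, u(vowel)+2=w, t(cons)+5=y.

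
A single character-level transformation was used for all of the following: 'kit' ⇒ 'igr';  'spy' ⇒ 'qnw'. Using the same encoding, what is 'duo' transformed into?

bsm

Compare letters: k→i is +24, i→g is +24, t→r is +24 — a constant shift. It's a constant shift of +24 (ROT24).
Applying it to duo: d+24=b, u+24=s, o+24=m.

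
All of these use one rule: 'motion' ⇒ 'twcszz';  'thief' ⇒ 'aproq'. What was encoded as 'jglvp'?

In motion: m→t is +7, o→w is +8, t→c is +9, i→s is +10 — the shift increases by 1 each position. Each letter shifts forward by (position + 7), i.e. 7, 8, 9, … — the shift grows by one for each successive letter.
Decoding jglvp: j−7=c, g−8=y, l−9=c, v−10=l, p−11=e.

cycle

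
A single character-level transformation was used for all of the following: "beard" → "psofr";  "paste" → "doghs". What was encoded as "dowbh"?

Compare letters: b→p is +14, e→s is +14, a→o is +14 — a constant shift. Each letter is shifted forward by 14 in the alphabet (a Caesar shift of +14).
Decoding dowbh: d−14=p, o−14=a, w−14=i, b−14=n, h−14=t.

paint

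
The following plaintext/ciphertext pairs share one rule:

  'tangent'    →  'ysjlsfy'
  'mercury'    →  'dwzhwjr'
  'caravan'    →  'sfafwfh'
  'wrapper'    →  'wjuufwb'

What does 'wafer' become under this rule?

wjkfb

The output letters match the input read backwards, each shifted +5: tangent reversed is tnegnat. Two steps: reverse the string, then apply a Caesar shift of +5.
For wafer: reverse → refaw; then shift: r+5=w, e+5=j, f+5=k, a+5=f, w+5=b.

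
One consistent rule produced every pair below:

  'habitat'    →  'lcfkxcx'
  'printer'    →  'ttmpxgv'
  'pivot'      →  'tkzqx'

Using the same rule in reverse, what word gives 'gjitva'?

cherry

The shifts repeat in a cycle of length 2: positions 0,1,… shift by +4, +2, then the pattern repeats.
Reversing it on gjitva: g−4=c, j−2=h, i−4=e, t−2=r, v−4=r, a−2=y.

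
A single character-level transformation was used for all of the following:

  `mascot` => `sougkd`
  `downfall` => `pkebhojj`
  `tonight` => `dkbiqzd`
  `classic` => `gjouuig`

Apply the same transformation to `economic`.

ygkbksig

Treating letters as 0–25, the rule is x ↦ 9x + 14 (mod 26).
For economic: e(4)→9·4+14≡24=y; c(2)→9·2+14≡6=g; o(14)→9·14+14≡10=k; n(13)→9·13+14≡1=b; o(14)→9·14+14≡10=k; m(12)→9·12+14≡18=s; i(8)→9·8+14≡8=i; c(2)→9·2+14≡6=g (all mod 26).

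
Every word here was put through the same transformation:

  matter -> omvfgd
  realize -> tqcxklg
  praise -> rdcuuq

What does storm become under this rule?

Shifts by position in matter: pos 0: m→o (+2), pos 1: a→m (+12), pos 2: t→v (+2), pos 3: t→f (+12) — repeating every 2. A repeating key of period 2 is used — shifts +2, +12 over and over.
On storm: s+2=u, t+12=f, o+2=q, r+12=d, m+2=o.

ufqdo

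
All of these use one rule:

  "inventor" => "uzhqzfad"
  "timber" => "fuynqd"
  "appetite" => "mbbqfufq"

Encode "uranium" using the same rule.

Compare letters: i→u is +12, n→z is +12, v→h is +12 — a constant shift. It's a constant shift of +12 (ROT12).
For uranium: u+12=g, r+12=d, a+12=m, n+12=z, i+12=u, u+12=g, m+12=y.

gdmzugy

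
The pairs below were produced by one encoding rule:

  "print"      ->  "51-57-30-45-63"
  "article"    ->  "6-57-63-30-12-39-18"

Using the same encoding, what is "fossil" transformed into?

The formula is n = 3×(alphabet index, a=1) + 3.
For fossil: f=6→21, o=15→48, s=19→60, s=19→60, i=9→30, l=12→39.

21-48-60-60-30-39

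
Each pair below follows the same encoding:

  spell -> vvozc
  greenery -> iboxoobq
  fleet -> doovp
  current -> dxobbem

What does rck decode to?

ash

Read the word backwards and shift each letter +10.
Decoding rck: shift back: r−10=h, c−10=s, k−10=a → hsa; then reverse → ash.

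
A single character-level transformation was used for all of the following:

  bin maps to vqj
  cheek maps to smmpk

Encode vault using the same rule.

btcid

The output letters match the input read backwards, each shifted +8: bin reversed is nib. Read the word backwards and shift each letter +8.
On vault: reverse → tluav; then shift: t+8=b, l+8=t, u+8=c, a+8=i, v+8=d.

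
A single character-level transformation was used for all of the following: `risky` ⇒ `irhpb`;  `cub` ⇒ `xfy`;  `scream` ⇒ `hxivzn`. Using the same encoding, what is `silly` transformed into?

Each pair mirrors across the alphabet (r↔i, i↔r, s↔h): positions sum to 25. Each letter is replaced by its mirror in the alphabet: a↔z, b↔y, c↔x, and so on (the Atbash cipher).
On silly: s↔h, i↔r, l↔o, l↔o, y↔b.

hroob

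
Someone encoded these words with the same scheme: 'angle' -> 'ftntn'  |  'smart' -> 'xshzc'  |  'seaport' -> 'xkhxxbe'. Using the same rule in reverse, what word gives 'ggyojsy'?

bargain

In angle: a→f is +5, n→t is +6, g→n is +7, l→t is +8 — the shift increases by 1 each position. Letter i (0-indexed) is shifted by i+5, so successive shifts are 5, 6, 7, ….
Reversing it on ggyojsy: g−5=b, g−6=a, y−7=r, o−8=g, j−9=a, s−10=i, y−11=n.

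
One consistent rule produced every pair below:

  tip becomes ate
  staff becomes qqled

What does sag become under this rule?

rld

The output letters match the input read backwards, each shifted +11: tip reversed is pit. Two steps: reverse the string, then apply a Caesar shift of +11.
Applying it to sag: reverse → gas; then shift: g+11=r, a+11=l, s+11=d.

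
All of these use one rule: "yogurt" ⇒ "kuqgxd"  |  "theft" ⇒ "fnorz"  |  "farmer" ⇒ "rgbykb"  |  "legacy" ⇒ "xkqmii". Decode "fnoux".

their

Shifts by position in yogurt: pos 0: y→k (+12), pos 1: o→u (+6), pos 2: g→q (+10), pos 3: u→g (+12), pos 4: r→x (+6), pos 5: t→d (+10) — repeating every 3. It's a Vigenère-style cipher with numeric key [12,6,10]: position i shifts by key[i mod 3].
Undoing it on fnoux: f−12=t, n−6=h, o−10=e, u−12=i, x−6=r.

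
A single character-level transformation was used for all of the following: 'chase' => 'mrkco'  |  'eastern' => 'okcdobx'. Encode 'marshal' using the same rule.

Every letter moves 10 places later in the alphabet, wrapping around z→a.
Applying it to marshal: m+10=w, a+10=k, r+10=b, s+10=c, h+10=r, a+10=k, l+10=v.

wkbcrkv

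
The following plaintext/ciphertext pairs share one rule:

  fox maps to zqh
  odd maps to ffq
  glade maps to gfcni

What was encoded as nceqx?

The output letters match the input read backwards, each shifted +2: fox reversed is xof. Two steps: reverse the string, then apply a Caesar shift of +2.
Decoding nceqx: shift back: n−2=l, c−2=a, e−2=c, q−2=o, x−2=v → lacov; then reverse → vocal.

vocal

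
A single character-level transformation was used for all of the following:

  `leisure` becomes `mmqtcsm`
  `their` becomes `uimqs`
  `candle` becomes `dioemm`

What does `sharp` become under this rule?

The shift depends on letter class: consonant l→m is +1, but vowel e→m is +8. Two shifts are in play — +8 for a/e/i/o/u, +1 for every other letter.
On sharp: s(cons)+1=t, h(cons)+1=i, a(vowel)+8=i, r(cons)+1=s, p(cons)+1=q.

tiisq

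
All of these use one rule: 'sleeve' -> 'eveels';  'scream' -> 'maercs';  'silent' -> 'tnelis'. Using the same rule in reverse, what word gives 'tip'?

It's just the letters in reverse order.
Undoing it on tip: then reverse → pit.

pit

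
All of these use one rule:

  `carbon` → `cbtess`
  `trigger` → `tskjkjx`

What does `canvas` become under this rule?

In carbon: c→c is +0, a→b is +1, r→t is +2, b→e is +3 — the shift increases by 1 each position. Each letter shifts forward by its position index (0, 1, 2, …) — the shift grows by one for each successive letter.
On canvas: c+0=c, a+1=b, n+2=p, v+3=y, a+4=e, s+5=x.

cbpyex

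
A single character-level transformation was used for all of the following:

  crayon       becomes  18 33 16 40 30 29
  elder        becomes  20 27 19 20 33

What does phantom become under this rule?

Each letter is replaced by its alphabet position (a=1..z=26) + 15.
On phantom: p=16→31, h=8→23, a=1→16, n=14→29, t=20→35, o=15→30, m=13→28.

31 23 16 29 35 30 28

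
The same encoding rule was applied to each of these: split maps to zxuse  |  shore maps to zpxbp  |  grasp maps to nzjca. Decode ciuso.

valid

In split: s→z is +7, p→x is +8, l→u is +9, i→s is +10 — the shift increases by 1 each position. Each letter shifts forward by (position + 7), i.e. 7, 8, 9, … — the shift grows by one for each successive letter.
Decoding ciuso: c−7=v, i−8=a, u−9=l, s−10=i, o−11=d.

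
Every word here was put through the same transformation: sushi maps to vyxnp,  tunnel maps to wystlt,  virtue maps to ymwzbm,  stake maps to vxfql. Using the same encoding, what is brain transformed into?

In sushi: s→v is +3, u→y is +4, s→x is +5, h→n is +6 — the shift increases by 1 each position. The shift increases by 1 at each position, starting from +3: 3, 4, 5, ….
Applying it to brain: b+3=e, r+4=v, a+5=f, i+6=o, n+7=u.

evfou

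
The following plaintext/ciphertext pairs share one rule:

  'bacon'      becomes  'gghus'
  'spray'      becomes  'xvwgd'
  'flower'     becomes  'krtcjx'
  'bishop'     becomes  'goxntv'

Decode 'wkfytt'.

reason

Shifts by position in bacon: pos 0: b→g (+5), pos 1: a→g (+6), pos 2: c→h (+5), pos 3: o→u (+6) — repeating every 2. The shifts repeat in a cycle of length 2: positions 0,1,… shift by +5, +6, then the pattern repeats.
Undoing it on wkfytt: w−5=r, k−6=e, f−5=a, y−6=s, t−5=o, t−6=n.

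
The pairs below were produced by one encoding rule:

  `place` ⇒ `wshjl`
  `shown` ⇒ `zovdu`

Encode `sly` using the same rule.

zsf

Compare letters: p→w is +7, l→s is +7, a→h is +7 — a constant shift. This is a Caesar cipher with shift 7.
For sly: s+7=z, l+7=s, y+7=f.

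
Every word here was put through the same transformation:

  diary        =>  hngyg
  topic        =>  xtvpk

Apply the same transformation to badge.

In diary: d→h is +4, i→n is +5, a→g is +6, r→y is +7 — the shift increases by 1 each position. Letter i (0-indexed) is shifted by i+4, so successive shifts are 4, 5, 6, ….
For badge: b+4=f, a+5=f, d+6=j, g+7=n, e+8=m.

ffjnm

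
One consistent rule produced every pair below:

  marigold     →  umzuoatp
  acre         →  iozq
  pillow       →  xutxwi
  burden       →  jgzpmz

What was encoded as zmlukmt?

radical

Shifts by position in marigold: pos 0: m→u (+8), pos 1: a→m (+12), pos 2: r→z (+8), pos 3: i→u (+12) — repeating every 2. It's a Vigenère-style cipher with numeric key [8,12]: position i shifts by key[i mod 2].
Decoding zmlukmt: z−8=r, m−12=a, l−8=d, u−12=i, k−8=c, m−12=a, t−8=l.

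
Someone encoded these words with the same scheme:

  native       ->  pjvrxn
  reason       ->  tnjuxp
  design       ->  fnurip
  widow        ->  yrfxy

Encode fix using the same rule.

hrz

The shift depends on letter class: consonant n→p is +2, but vowel a→j is +9. The rule splits by letter class: vowels +9, consonants +2.
For fix: f(cons)+2=h, i(vowel)+9=r, x(cons)+2=z.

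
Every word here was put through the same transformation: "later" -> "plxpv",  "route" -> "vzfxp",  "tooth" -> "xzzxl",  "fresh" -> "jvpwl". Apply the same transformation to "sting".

wxtrk

Two shifts are in play — +11 for a/e/i/o/u, +4 for every other letter.
Applying it to sting: s(cons)+4=w, t(cons)+4=x, i(vowel)+11=t, n(cons)+4=r, g(cons)+4=k.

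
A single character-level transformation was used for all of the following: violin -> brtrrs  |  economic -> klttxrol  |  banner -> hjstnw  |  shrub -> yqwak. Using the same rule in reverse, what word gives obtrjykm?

Shifts by position in violin: pos 0: v→b (+6), pos 1: i→r (+9), pos 2: o→t (+5), pos 3: l→r (+6), pos 4: i→r (+9), pos 5: n→s (+5) — repeating every 3. A repeating key of period 3 is used — shifts +6, +9, +5 over and over.
Decoding obtrjykm: o−6=i, b−9=s, t−5=o, r−6=l, j−9=a, y−5=t, k−6=e, m−9=d.

isolated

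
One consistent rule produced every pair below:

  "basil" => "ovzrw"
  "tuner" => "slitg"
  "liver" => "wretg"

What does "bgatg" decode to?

Each letter's alphabet position (a=0..z=25) is mapped through 19·x+21 mod 26 — an affine cipher.
Reversing it on bgatg: b(1)→11·(1−21)≡14=o; g(6)→11·(6−21)≡17=r; a(0)→11·(0−21)≡3=d; t(19)→11·(19−21)≡4=e; g(6)→11·(6−21)≡17=r (all mod 26).

order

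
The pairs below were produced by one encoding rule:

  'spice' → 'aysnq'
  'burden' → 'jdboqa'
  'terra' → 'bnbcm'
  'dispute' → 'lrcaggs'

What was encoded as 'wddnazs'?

outcome

The shift increases by 1 at each position, starting from +8: 8, 9, 10, ….
Decoding wddnazs: w−8=o, d−9=u, d−10=t, n−11=c, a−12=o, z−13=m, s−14=e.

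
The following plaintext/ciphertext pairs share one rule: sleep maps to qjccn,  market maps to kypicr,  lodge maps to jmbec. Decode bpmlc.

drone

Each letter is shifted forward by 24 in the alphabet (a Caesar shift of +24).
Reversing it on bpmlc: b−24=d, p−24=r, m−24=o, l−24=n, c−24=e.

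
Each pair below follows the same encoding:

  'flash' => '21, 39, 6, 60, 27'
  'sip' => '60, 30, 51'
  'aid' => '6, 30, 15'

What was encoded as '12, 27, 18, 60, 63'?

chest

The formula is n = 3×(alphabet index, a=1) + 3.
Undoing it on 12, 27, 18, 60, 63: 12→(12−3)÷3=3=c, 27→(27−3)÷3=8=h, 18→(18−3)÷3=5=e, 60→(60−3)÷3=19=s, 63→(63−3)÷3=20=t.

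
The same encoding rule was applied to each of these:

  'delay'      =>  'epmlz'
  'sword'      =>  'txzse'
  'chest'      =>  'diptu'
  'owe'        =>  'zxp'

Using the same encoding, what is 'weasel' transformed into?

The shift depends on letter class: consonant d→e is +1, but vowel e→p is +11. The rule splits by letter class: vowels +11, consonants +1.
Applying it to weasel: w(cons)+1=x, e(vowel)+11=p, a(vowel)+11=l, s(cons)+1=t, e(vowel)+11=p, l(cons)+1=m.

xpltpm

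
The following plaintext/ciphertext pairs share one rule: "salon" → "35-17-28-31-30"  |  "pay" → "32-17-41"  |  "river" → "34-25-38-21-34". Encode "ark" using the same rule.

s is letter #19 and maps to 35: an offset of 16. Each letter is replaced by its alphabet position (a=1..z=26) + 16.
Applying it to ark: a=1→17, r=18→34, k=11→27.

17-34-27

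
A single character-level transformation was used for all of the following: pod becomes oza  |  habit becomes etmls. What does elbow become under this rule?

Two steps: reverse the string, then apply a Caesar shift of +11.
For elbow: reverse → woble; then shift: w+11=h, o+11=z, b+11=m, l+11=w, e+11=p.

hzmwp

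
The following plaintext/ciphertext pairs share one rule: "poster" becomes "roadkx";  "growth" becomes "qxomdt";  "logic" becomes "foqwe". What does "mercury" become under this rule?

ikxegxs

This is an affine cipher: with a=0,…,z=25, each position x becomes (3x+24) mod 26.
Applying it to mercury: m(12)→3·12+24≡8=i; e(4)→3·4+24≡10=k; r(17)→3·17+24≡23=x; c(2)→3·2+24≡4=e; u(20)→3·20+24≡6=g; r(17)→3·17+24≡23=x; y(24)→3·24+24≡18=s (all mod 26).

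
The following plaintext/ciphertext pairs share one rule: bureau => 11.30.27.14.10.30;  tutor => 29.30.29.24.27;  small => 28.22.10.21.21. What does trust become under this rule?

b is letter #2 and maps to 11: an offset of 9. The number is (letter's place in the alphabet, a=1) + 9.
For trust: t=20→29, r=18→27, u=21→30, s=19→28, t=20→29.

29.27.30.28.29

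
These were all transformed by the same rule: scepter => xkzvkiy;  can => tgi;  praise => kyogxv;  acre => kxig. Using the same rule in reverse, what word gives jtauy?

The output letters match the input read backwards, each shifted +6: scepter reversed is retpecs. Two steps: reverse the string, then apply a Caesar shift of +6.
Reversing it on jtauy: shift back: j−6=d, t−6=n, a−6=u, u−6=o, y−6=s → dnuos; then reverse → sound.

sound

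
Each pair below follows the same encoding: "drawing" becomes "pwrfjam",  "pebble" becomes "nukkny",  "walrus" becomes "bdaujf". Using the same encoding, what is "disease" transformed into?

The output letters match the input read backwards, each shifted +9: drawing reversed is gniward. Read the word backwards and shift each letter +9.
On disease: reverse → esaesid; then shift: e+9=n, s+9=b, a+9=j, e+9=n, s+9=b, i+9=r, d+9=m.

nbjnbrm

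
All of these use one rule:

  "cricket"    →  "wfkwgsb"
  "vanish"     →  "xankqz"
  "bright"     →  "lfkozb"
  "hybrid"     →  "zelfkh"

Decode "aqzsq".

c(2)→w(22) and r(17)→f(5) fit y≡11x+0 (mod 26); the inverse of 11 mod 26 is 19. This is an affine cipher: with a=0,…,z=25, each position x becomes (11x+0) mod 26.
Undoing it on aqzsq: a(0)→19·(0−0)≡0=a; q(16)→19·(16−0)≡18=s; z(25)→19·(25−0)≡7=h; s(18)→19·(18−0)≡4=e; q(16)→19·(16−0)≡18=s (all mod 26).

ashes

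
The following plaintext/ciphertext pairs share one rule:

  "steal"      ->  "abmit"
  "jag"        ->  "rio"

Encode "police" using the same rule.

xwtqkm

Every letter moves 8 places later in the alphabet, wrapping around z→a.
On police: p+8=x, o+8=w, l+8=t, i+8=q, c+8=k, e+8=m.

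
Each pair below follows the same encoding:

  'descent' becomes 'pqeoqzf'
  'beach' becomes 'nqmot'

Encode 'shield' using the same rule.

Compare letters: d→p is +12, e→q is +12, s→e is +12 — a constant shift. This is a Caesar cipher with shift 12.
On shield: s+12=e, h+12=t, i+12=u, e+12=q, l+12=x, d+12=p.

etuqxp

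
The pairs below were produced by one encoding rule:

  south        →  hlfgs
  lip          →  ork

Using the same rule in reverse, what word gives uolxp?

flock

Letters are reflected about the middle of the alphabet (position → 25−position): Atbash.
Reversing it on uolxp: u↔f, o↔l, l↔o, x↔c, p↔k.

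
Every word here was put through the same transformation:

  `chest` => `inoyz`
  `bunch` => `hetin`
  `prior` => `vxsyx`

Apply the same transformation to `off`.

yll

The shift depends on letter class: consonant c→i is +6, but vowel e→o is +10. Vowels shift forward by 10 and consonants shift forward by 6.
On off: o(vowel)+10=y, f(cons)+6=l, f(cons)+6=l.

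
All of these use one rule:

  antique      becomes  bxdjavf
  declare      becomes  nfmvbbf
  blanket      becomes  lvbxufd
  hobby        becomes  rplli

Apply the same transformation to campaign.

The shift depends on letter class: consonant n→x is +10, but vowel a→b is +1. The rule splits by letter class: vowels +1, consonants +10.
On campaign: c(cons)+10=m, a(vowel)+1=b, m(cons)+10=w, p(cons)+10=z, a(vowel)+1=b, i(vowel)+1=j, g(cons)+10=q, n(cons)+10=x.

mbwzbjqx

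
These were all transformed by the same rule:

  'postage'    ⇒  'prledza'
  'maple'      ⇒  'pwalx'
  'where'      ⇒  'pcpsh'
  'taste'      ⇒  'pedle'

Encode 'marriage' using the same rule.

prltcclx

The output letters match the input read backwards, each shifted +11: postage reversed is egatsop. The word is reversed, then every letter is shifted forward by 11.
On marriage: reverse → egairram; then shift: e+11=p, g+11=r, a+11=l, i+11=t, r+11=c, r+11=c, a+11=l, m+11=x.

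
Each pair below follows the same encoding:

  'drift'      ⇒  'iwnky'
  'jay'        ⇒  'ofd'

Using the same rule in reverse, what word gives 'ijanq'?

devil

Compare letters: d→i is +5, r→w is +5, i→n is +5 — a constant shift. It's a constant shift of +5 (ROT5).
Undoing it on ijanq: i−5=d, j−5=e, a−5=v, n−5=i, q−5=l.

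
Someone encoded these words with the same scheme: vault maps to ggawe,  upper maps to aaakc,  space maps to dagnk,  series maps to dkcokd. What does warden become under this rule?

hgcoky

Vowels shift forward by 6 and consonants shift forward by 11.
On warden: w(cons)+11=h, a(vowel)+6=g, r(cons)+11=c, d(cons)+11=o, e(vowel)+6=k, n(cons)+11=y.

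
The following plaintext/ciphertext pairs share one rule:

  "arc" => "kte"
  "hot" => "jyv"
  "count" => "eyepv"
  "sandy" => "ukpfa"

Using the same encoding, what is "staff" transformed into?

The shift depends on letter class: consonant r→t is +2, but vowel a→k is +10. Vowels shift forward by 10 and consonants shift forward by 2.
Applying it to staff: s(cons)+2=u, t(cons)+2=v, a(vowel)+10=k, f(cons)+2=h, f(cons)+2=h.

uvkhh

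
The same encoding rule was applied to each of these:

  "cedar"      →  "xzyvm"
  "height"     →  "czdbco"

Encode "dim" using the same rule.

Compare letters: c→x is +21, e→z is +21, d→y is +21 — a constant shift. Every letter moves 21 places later in the alphabet, wrapping around z→a.
On dim: d+21=y, i+21=d, m+21=h.

ydh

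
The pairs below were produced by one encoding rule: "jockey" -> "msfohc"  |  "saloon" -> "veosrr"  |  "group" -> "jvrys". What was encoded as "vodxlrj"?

Shifts by position in jockey: pos 0: j→m (+3), pos 1: o→s (+4), pos 2: c→f (+3), pos 3: k→o (+4) — repeating every 2. The shifts repeat in a cycle of length 2: positions 0,1,… shift by +3, +4, then the pattern repeats.
Undoing it on vodxlrj: v−3=s, o−4=k, d−3=a, x−4=t, l−3=i, r−4=n, j−3=g.

skating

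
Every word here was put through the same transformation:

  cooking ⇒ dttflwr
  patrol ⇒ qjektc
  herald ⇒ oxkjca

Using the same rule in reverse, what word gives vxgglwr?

Treating letters as 0–25, the rule is x ↦ 23x + 9 (mod 26).
Undoing it on vxgglwr: v(21)→17·(21−9)≡22=w; x(23)→17·(23−9)≡4=e; g(6)→17·(6−9)≡1=b; g(6)→17·(6−9)≡1=b; l(11)→17·(11−9)≡8=i; w(22)→17·(22−9)≡13=n; r(17)→17·(17−9)≡6=g (all mod 26).

webbing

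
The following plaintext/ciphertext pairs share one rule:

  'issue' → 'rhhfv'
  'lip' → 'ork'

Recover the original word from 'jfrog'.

quilt

Each pair mirrors across the alphabet (i↔r, s↔h, s↔h): positions sum to 25. Each letter is replaced by its mirror in the alphabet: a↔z, b↔y, c↔x, and so on (the Atbash cipher).
Undoing it on jfrog: j↔q, f↔u, r↔i, o↔l, g↔t.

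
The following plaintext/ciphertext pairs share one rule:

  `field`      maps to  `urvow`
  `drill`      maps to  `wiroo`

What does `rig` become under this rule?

irt

Each pair mirrors across the alphabet (f↔u, i↔r, e↔v): positions sum to 25. This is the alphabet-reversal cipher (Atbash): a becomes z, b becomes y, etc.
Applying it to rig: r↔i, i↔r, g↔t.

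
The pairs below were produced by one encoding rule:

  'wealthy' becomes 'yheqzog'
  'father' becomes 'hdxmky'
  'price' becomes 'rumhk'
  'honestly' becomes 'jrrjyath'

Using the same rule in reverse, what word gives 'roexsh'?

In wealthy: w→y is +2, e→h is +3, a→e is +4, l→q is +5 — the shift increases by 1 each position. Letter i (0-indexed) is shifted by i+2, so successive shifts are 2, 3, 4, ….
Decoding roexsh: r−2=p, o−3=l, e−4=a, x−5=s, s−6=m, h−7=a.

plasma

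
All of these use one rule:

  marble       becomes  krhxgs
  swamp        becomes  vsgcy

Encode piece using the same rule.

The output letters match the input read backwards, each shifted +6: marble reversed is elbram. Read the word backwards and shift each letter +6.
Applying it to piece: reverse → eceip; then shift: e+6=k, c+6=i, e+6=k, i+6=o, p+6=v.

kikov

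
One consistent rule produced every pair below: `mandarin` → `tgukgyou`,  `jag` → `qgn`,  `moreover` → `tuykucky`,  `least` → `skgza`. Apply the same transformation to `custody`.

The shift depends on letter class: consonant m→t is +7, but vowel a→g is +6. Two shifts are in play — +6 for a/e/i/o/u, +7 for every other letter.
For custody: c(cons)+7=j, u(vowel)+6=a, s(cons)+7=z, t(cons)+7=a, o(vowel)+6=u, d(cons)+7=k, y(cons)+7=f.

jazaukf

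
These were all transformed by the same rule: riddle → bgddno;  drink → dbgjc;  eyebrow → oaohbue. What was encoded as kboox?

Treating letters as 0–25, the rule is x ↦ 11x + 22 (mod 26).
Reversing it on kboox: k(10)→19·(10−22)≡6=g; b(1)→19·(1−22)≡17=r; o(14)→19·(14−22)≡4=e; o(14)→19·(14−22)≡4=e; x(23)→19·(23−22)≡19=t (all mod 26).

greet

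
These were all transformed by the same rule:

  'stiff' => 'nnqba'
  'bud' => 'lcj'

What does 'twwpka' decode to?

school

Two steps: reverse the string, then apply a Caesar shift of +8.
Reversing it on twwpka: shift back: t−8=l, w−8=o, w−8=o, p−8=h, k−8=c, a−8=s → loohcs; then reverse → school.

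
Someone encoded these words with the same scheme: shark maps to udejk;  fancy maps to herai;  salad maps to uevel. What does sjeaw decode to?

grace

This is an affine cipher: with a=0,…,z=25, each position x becomes (11x+4) mod 26.
Reversing it on sjeaw: s(18)→19·(18−4)≡6=g; j(9)→19·(9−4)≡17=r; e(4)→19·(4−4)≡0=a; a(0)→19·(0−4)≡2=c; w(22)→19·(22−4)≡4=e (all mod 26).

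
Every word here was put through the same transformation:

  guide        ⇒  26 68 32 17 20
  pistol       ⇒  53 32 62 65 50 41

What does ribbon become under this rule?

59 32 11 11 50 47

g(#7)→26 and u(#21)→68: differences scale by 3, so n = 3·pos + 5. The formula is n = 3×(alphabet index, a=1) + 5.
On ribbon: r=18→59, i=9→32, b=2→11, b=2→11, o=15→50, n=14→47.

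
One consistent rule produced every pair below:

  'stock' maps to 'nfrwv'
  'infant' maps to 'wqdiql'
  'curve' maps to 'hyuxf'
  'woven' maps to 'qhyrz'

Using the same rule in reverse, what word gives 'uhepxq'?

number

The output letters match the input read backwards, each shifted +3: stock reversed is kcots. The word is reversed, then every letter is shifted forward by 3.
Decoding uhepxq: shift back: u−3=r, h−3=e, e−3=b, p−3=m, x−3=u, q−3=n → rebmun; then reverse → number.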